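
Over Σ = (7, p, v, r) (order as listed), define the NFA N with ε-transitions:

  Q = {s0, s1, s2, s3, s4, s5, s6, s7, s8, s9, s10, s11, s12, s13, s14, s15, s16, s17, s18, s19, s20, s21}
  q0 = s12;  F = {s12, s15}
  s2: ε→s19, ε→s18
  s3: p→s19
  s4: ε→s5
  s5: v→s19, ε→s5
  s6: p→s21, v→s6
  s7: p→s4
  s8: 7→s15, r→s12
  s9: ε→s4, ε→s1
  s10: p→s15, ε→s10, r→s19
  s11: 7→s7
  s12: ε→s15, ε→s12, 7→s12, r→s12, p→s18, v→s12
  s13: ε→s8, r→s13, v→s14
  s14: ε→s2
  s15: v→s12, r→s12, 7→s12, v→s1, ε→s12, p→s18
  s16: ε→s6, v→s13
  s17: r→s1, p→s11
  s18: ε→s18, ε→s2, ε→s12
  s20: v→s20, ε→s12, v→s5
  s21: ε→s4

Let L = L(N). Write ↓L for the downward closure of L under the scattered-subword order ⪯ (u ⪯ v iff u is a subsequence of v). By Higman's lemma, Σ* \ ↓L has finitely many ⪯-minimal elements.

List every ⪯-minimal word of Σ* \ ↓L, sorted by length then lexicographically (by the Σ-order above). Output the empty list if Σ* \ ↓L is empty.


min(Σ*\↓L) = [].

|Q|=22, |F|=2, |δ|=44 (18 ε).
min D↑ (1 st, q0=0, F={}): 0:7→0,p→0,v→0,r→0 [Hopcroft].
L(D↑) = ∅; no obstructions.


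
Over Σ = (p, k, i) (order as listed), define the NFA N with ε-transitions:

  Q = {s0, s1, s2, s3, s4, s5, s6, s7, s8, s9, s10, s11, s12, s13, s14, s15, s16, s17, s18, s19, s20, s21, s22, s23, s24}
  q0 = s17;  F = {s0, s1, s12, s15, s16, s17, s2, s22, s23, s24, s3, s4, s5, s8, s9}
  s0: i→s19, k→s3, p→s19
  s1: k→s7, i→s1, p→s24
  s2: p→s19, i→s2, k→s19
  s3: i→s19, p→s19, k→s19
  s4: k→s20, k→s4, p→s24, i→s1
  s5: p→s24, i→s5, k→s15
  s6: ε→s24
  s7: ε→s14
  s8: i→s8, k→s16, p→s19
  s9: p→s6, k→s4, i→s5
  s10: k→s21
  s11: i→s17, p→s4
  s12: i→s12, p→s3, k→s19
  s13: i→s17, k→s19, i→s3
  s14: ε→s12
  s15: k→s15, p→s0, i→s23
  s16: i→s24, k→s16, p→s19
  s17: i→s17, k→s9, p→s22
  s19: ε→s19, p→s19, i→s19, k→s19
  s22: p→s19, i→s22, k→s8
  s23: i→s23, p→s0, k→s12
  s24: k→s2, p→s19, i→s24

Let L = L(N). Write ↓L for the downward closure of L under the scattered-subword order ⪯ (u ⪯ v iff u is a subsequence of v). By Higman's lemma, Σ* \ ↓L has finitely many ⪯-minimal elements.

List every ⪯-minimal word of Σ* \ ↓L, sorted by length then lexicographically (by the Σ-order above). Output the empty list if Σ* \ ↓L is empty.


min(Σ*\↓L) = [pp, kpkk, kkikk, kikpi].

|Q|=25, |F|=15, |δ|=59 (4 ε).
min D↑ (16 st, q0=0, F={3}): 0:p→1,k→2,i→0 1:p→3,k→4,i→1 2:p→5,k→6,i→7 3:p→3,k→3,i→3 4:p→3,k→8,i→4 5:p→3,k→9,i→5 6:p→5,k→6,i→10 7:p→5,k→11,i→7 8:p→3,k→8,i→5 9:p→3,k→3,i→9 10:p→5,k→12,i→10 11:p→13,k→11,i→14 12:p→15,k→3,i→12 13:p→3,k→15,i→3 14:p→13,k→12,i→14 15:p→3,k→3,i→3 (ε-aug+det+¬).
'pp': |S_i|=[20, 9, 1] end={s19} rej; 2/2 del acc.
'kpkk': |S_i|=[20, 18, 6, 3, 1] end={s19} — reject; 4/4 single-dels accept.
'kkikk': |S_i|=[20, 18, 14, 10, 6, 1] end={s19} rej; 5/5 single-dels accept.
'kikpi': N↓-sim [20, 18, 14, 11, 3, 1] end={s19} rej; 5/5 del acc.
4 obstructions.


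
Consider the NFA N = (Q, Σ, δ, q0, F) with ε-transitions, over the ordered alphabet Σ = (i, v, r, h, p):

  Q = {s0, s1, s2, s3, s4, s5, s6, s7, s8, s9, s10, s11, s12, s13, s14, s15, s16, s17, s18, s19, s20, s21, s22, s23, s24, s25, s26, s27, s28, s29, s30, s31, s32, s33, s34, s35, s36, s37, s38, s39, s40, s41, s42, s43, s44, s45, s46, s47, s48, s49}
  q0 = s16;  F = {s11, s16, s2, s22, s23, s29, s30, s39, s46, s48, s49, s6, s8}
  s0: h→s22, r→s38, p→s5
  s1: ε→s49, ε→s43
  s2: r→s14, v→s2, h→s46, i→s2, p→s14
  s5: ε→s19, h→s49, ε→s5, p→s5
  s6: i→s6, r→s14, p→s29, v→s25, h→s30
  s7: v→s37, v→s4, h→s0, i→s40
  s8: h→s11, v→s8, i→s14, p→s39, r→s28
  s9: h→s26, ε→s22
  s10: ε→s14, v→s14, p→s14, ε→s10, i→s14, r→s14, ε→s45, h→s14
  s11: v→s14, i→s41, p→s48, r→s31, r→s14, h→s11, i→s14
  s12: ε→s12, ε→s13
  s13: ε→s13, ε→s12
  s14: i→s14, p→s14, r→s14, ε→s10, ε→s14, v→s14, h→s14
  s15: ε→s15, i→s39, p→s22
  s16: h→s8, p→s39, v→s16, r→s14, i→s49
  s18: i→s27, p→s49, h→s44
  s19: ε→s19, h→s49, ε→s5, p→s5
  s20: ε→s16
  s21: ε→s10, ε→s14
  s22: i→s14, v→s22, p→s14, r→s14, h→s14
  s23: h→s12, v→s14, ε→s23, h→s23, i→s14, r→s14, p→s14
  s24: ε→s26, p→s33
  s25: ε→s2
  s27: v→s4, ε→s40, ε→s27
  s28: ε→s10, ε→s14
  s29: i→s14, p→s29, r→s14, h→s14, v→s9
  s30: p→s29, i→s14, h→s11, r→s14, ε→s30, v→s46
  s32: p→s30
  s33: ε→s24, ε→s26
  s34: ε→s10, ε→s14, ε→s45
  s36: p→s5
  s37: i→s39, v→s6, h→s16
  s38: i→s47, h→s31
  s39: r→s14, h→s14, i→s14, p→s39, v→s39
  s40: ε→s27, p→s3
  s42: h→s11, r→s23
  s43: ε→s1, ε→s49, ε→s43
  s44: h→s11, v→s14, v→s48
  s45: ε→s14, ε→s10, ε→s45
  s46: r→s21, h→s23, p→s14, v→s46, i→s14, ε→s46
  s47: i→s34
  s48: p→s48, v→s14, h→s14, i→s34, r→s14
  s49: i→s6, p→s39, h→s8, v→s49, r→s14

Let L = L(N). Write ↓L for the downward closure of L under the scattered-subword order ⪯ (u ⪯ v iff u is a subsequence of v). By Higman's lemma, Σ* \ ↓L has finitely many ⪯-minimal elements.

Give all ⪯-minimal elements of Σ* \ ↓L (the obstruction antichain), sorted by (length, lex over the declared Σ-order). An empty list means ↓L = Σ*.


min(Σ*\↓L) = [r, hi, pi, ph, hhv, iivp].

|Q|=50, |F|=13, |δ|=152 (41 ε).
min D↑ (14 st, q0=0, F={2}): 0:i→1,v→0,r→2,h→3,p→4 1:i→5,v→1,r→2,h→3,p→4 2:i→2,v→2,r→2,h→2,p→2 3:i→2,v→3,r→2,h→6,p→4 4:i→2,v→4,r→2,h→2,p→4 5:i→5,v→7,r→2,h→8,p→9 6:i→2,v→2,r→2,h→6,p→10 7:i→7,v→7,r→2,h→11,p→2 8:i→2,v→11,r→2,h→6,p→9 9:i→2,v→12,r→2,h→2,p→9 10:i→2,v→2,r→2,h→2,p→10 11:i→2,v→11,r→2,h→13,p→2 12:i→2,v→12,r→2,h→2,p→2 13:i→2,v→2,r→2,h→13,p→2.
'r': |S_i|=[26, 6] end={s10,s14,s21,s28,s31,s45} ∉↓L; 1/1 deletions ∈↓L.
'hi': run [26, 21, 5] end={s10,s14,s34,s41,s45} rej; 2/2 deletions ∈↓L.
'pi': run [26, 10, 4] end={s10,s14,s34,s45} rej; 2/2 deletions ∈↓L.
'ph': |S_i|=[26, 10, 4] end={s10,s14,s26,s45} ∉↓L; 2/2 single-dels accept.
'hhv': |S_i|=[26, 21, 12, 3] end={s10,s14,s45} rej; 3/3 deletions ∈↓L.
'iivp': |S_i|=[26, 25, 21, 13, 3] end={s10,s14,s45} rej; 4/4 deletions ∈↓L.
6 obstructions.


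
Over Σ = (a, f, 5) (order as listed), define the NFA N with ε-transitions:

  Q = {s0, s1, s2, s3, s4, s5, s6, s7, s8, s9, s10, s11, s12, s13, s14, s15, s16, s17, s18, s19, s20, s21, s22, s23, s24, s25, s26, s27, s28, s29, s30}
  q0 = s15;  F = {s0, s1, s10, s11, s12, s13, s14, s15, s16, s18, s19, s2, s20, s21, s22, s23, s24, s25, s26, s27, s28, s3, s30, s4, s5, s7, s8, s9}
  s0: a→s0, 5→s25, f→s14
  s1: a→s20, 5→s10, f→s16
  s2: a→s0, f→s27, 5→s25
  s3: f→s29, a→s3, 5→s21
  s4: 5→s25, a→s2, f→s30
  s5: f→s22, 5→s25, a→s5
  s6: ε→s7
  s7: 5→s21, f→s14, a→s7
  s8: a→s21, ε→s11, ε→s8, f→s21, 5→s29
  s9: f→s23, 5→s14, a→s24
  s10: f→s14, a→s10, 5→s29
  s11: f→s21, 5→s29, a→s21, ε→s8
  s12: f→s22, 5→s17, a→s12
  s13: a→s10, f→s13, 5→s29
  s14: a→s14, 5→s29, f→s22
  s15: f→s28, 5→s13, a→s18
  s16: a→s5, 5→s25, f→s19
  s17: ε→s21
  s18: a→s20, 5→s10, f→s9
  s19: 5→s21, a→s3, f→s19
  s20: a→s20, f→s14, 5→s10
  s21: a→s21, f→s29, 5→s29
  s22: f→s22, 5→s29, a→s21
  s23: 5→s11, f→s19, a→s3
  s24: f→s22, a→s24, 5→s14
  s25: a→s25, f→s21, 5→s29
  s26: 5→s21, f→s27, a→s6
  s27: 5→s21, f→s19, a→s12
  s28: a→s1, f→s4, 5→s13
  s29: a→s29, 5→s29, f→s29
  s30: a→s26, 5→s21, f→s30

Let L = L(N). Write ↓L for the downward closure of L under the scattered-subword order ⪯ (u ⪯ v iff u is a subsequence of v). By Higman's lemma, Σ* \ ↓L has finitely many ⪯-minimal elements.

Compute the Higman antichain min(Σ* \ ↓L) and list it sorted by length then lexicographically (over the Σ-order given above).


|Q|=31, |F|=28, |δ|=92 (5 ε).
min D↑ (28 st, q0=0, F={9}): 0:a→1,f→2,5→3 1:a→4,f→5,5→6 2:a→7,f→8,5→3 3:a→6,f→3,5→9 4:a→4,f→10,5→6 5:a→11,f→12,5→10 6:a→6,f→10,5→9 7:a→4,f→13,5→6 8:a→14,f→15,5→16 9:a→9,f→9,5→9 10:a→10,f→17,5→9 11:a→11,f→17,5→10 12:a→18,f→19,5→20 13:a→21,f→19,5→16 14:a→22,f→23,5→16 15:a→24,f→15,5→25 16:a→16,f→25,5→9 17:a→25,f→17,5→9 18:a→18,f→9,5→25 19:a→18,f→19,5→25 20:a→25,f→25,5→9 21:a→21,f→17,5→16 22:a→22,f→10,5→16 23:a→26,f→19,5→25 24:a→27,f→23,5→25 25:a→25,f→9,5→9 26:a→26,f→17,5→25 27:a→27,f→10,5→25 (ε-aug+det+¬).
'55': run [31, 10, 1] end={s29} ∉↓L; 2/2 deletions ∈↓L.
'aaf5': N↓-sim [31, 26, 15, 4, 1] end={s29} — reject; 4/4 single-dels accept.
'affaf': |S_i|=[31, 26, 17, 8, 3, 1] end={s29} ∉↓L; 5/5 del acc.
'fff5f': |S_i|=[31, 29, 24, 15, 3, 1] end={s29} ∉↓L; 5/5 deletions ∈↓L.
'ff5ff': run [31, 29, 24, 6, 2, 1] end={s29} — reject; 5/5 del acc.
5 words, ⪯-incomp.

min(Σ*\↓L) = [55, aaf5, affaf, fff5f, ff5ff].


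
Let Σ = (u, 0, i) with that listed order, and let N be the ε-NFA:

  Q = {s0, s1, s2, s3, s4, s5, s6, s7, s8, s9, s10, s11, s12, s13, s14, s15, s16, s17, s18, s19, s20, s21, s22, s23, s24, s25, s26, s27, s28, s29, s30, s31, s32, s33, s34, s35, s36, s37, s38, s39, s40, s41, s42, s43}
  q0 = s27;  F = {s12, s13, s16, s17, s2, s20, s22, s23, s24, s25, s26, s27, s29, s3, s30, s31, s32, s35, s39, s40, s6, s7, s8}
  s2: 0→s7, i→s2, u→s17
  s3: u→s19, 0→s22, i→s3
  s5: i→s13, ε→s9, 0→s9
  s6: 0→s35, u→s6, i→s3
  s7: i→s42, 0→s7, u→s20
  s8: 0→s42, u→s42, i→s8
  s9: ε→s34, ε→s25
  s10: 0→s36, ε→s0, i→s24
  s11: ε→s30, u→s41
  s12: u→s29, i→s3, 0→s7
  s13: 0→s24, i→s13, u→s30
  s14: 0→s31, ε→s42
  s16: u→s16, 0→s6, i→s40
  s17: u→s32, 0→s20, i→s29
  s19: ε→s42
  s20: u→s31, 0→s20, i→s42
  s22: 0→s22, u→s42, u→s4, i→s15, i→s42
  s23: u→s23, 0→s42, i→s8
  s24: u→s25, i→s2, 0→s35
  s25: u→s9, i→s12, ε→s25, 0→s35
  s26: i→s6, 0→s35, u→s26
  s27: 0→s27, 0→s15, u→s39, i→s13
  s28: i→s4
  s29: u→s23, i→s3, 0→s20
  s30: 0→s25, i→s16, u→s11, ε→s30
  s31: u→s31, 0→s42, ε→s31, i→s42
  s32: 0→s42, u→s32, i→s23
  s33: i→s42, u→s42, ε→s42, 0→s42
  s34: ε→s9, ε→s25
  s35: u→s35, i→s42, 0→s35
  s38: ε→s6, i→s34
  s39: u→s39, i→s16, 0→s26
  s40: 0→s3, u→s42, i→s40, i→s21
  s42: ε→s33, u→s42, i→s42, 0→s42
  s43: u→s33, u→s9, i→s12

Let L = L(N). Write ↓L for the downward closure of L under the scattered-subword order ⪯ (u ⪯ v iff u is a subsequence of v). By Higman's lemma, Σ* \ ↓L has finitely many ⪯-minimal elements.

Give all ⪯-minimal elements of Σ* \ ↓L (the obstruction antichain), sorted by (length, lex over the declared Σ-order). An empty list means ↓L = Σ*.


A = [u00i, uiiu, i00i, i0iuu0].

|Q|=44, |F|=23, |δ|=105 (15 ε).
min D↑ (24 st, q0=0, F={12}): 0:u→1,0→0,i→2 1:u→1,0→3,i→4 2:u→5,0→6,i→2 3:u→3,0→7,i→8 4:u→4,0→8,i→9 5:u→5,0→10,i→4 6:u→10,0→7,i→11 7:u→7,0→7,i→12 8:u→8,0→7,i→13 9:u→12,0→13,i→9 10:u→10,0→7,i→14 11:u→15,0→16,i→11 12:u→12,0→12,i→12 13:u→12,0→17,i→13 14:u→18,0→16,i→13 15:u→19,0→20,i→18 16:u→20,0→16,i→12 17:u→12,0→17,i→12 18:u→21,0→20,i→13 19:u→19,0→12,i→21 20:u→22,0→20,i→12 21:u→21,0→12,i→23 22:u→22,0→12,i→12 23:u→12,0→12,i→23.
'u00i': N↓-sim [33, 29, 20, 9, 3] end={s15,s33,s42} — reject; 4/4 del acc.
'uiiu': N↓-sim [33, 29, 19, 10, 4] end={s19,s33,s4,s42} — reject; 4/4 single-dels accept.
'i00i': |S_i|=[33, 30, 23, 9, 3] end={s15,s33,s42} rej; 4/4 single-dels accept.
'i0iuu0': run [33, 30, 23, 17, 14, 8, 2] end={s33,s42} rej; 6/6 single-dels accept.
4 words, ⪯-incomp.


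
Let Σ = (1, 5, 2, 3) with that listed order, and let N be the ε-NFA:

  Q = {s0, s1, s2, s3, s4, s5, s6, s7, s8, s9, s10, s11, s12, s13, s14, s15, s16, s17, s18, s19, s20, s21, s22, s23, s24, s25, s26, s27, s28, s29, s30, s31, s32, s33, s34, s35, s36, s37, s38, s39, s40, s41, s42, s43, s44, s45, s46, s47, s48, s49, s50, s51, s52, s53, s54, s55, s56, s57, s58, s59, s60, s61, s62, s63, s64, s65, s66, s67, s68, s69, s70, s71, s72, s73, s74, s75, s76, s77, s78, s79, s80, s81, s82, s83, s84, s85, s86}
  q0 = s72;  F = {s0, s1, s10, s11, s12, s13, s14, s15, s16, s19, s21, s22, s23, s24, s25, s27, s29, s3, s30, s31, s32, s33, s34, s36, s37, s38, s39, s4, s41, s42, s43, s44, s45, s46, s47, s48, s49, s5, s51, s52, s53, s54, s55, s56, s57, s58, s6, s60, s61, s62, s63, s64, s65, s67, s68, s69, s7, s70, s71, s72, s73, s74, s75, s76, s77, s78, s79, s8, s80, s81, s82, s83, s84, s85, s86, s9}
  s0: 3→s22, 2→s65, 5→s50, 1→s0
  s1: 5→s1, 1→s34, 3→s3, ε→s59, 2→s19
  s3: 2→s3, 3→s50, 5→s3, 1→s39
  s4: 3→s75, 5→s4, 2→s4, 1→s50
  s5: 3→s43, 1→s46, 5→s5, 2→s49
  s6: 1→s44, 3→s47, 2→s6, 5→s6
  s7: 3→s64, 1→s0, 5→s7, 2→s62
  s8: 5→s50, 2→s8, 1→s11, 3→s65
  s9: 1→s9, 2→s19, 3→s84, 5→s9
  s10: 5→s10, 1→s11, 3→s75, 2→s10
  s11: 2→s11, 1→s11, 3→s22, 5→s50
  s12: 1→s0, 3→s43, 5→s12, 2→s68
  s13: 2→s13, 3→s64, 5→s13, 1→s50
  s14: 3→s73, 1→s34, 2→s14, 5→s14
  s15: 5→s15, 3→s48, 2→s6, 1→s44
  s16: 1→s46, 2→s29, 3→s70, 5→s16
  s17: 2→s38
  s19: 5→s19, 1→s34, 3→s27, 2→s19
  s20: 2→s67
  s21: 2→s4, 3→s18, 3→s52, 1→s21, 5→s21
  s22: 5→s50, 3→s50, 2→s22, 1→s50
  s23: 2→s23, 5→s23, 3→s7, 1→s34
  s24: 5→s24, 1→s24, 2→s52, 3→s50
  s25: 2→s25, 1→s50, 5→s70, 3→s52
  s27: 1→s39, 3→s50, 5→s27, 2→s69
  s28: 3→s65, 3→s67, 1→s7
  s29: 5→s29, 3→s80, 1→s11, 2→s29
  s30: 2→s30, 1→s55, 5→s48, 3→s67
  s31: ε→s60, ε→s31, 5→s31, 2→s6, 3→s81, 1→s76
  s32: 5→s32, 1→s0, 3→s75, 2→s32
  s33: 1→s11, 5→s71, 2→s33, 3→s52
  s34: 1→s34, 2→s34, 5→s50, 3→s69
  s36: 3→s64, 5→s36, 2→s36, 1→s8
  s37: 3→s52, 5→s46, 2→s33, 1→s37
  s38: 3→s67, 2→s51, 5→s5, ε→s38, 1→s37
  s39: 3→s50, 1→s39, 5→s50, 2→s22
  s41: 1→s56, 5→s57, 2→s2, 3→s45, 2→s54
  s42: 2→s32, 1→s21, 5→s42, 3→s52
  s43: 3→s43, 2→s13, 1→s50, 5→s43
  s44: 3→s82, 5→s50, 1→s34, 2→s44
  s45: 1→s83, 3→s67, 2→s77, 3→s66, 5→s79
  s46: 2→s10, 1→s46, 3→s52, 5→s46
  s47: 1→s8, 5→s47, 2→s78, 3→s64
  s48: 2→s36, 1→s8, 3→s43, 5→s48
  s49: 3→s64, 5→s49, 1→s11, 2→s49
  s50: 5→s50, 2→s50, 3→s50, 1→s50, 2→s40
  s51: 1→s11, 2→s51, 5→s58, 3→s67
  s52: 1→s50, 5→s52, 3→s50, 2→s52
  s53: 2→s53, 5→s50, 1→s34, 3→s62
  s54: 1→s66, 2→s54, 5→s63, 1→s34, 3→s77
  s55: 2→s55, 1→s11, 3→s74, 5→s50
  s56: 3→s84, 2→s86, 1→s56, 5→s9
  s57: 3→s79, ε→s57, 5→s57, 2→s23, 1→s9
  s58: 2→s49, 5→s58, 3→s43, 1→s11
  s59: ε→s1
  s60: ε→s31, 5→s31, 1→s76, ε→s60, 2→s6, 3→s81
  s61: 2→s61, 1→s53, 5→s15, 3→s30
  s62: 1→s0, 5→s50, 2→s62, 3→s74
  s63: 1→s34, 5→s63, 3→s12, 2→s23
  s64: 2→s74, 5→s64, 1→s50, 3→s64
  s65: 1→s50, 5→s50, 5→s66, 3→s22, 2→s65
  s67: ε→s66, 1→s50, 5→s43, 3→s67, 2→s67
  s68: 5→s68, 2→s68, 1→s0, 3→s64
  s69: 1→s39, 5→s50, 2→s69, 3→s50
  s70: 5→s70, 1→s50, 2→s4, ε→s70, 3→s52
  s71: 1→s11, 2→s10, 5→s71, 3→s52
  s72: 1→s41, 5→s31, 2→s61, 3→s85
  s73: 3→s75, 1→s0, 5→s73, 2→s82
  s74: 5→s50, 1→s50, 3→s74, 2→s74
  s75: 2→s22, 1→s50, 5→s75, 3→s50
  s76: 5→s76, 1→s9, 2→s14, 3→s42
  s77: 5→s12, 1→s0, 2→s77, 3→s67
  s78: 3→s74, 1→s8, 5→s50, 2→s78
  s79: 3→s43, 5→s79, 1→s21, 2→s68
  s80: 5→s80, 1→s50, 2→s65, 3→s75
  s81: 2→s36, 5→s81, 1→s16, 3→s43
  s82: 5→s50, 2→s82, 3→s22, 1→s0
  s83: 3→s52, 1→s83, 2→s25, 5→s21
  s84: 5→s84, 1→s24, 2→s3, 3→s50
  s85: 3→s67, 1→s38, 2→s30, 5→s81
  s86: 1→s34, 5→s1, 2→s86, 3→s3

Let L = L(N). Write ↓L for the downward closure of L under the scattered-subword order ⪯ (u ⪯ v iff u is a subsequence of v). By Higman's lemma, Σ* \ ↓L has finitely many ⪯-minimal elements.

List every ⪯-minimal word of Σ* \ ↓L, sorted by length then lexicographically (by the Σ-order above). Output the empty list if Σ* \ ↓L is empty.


min(Σ*\↓L) = [215, 331, 1133, 13121, 51333, 52325].

|Q|=87, |F|=76, |δ|=329 (10 ε).
min D↑ (76 st, q0=0, F={33}): 0:1→1,5→2,2→3,3→4 1:1→5,5→6,2→7,3→8 2:1→9,5→2,2→10,3→11 3:1→12,5→13,2→3,3→14 4:1→15,5→11,2→14,3→16 5:1→5,5→17,2→18,3→19 6:1→17,5→6,2→20,3→21 7:1→22,5→23,2→7,3→24 8:1→25,5→21,2→24,3→16 9:1→17,5→9,2→26,3→27 10:1→28,5→10,2→10,3→29 11:1→30,5→11,2→31,3→32 12:1→22,5→33,2→12,3→34 13:1→28,5→13,2→10,3→35 14:1→36,5→35,2→14,3→16 15:1→37,5→38,2→39,3→16 16:1→33,5→32,2→16,3→16 17:1→17,5→17,2→40,3→19 18:1→22,5→41,2→18,3→42 19:1→43,5→19,2→42,3→33 20:1→22,5→20,2→20,3→44 21:1→45,5→21,2→46,3→32 22:1→22,5→33,2→22,3→47 23:1→22,5→23,2→20,3→48 24:1→49,5→48,2→24,3→16 25:1→25,5→45,2→50,3→51 26:1→22,5→26,2→26,3→52 27:1→45,5→27,2→53,3→51 28:1→22,5→33,2→28,3→54 29:1→55,5→29,2→56,3→57 30:1→58,5→30,2→59,3→60 31:1→55,5→31,2→31,3→57 32:1→33,5→32,2→61,3→32 33:1→33,5→33,2→33,3→33 34:1→49,5→33,2→34,3→62 35:1→55,5→35,2→31,3→32 36:1→63,5→33,2→36,3→62 37:1→37,5→58,2→64,3→51 38:1→58,5→38,2→65,3→32 39:1→63,5→66,2→39,3→16 40:1→22,5→40,2→40,3→67 41:1→22,5→41,2→40,3→42 42:1→68,5→42,2→42,3→33 43:1→43,5→43,2→51,3→33 44:1→49,5→44,2→34,3→57 45:1→45,5→45,2→69,3→51 46:1→49,5→46,2→46,3→57 47:1→68,5→33,2→47,3→33 48:1→49,5→48,2→46,3→32 49:1→49,5→33,2→70,3→71 50:1→33,5→60,2→50,3→51 51:1→33,5→51,2→51,3→33 52:1→49,5→52,2→54,3→72 53:1→49,5→53,2→53,3→72 54:1→49,5→33,2→54,3→71 55:1→63,5→33,2→55,3→70 56:1→55,5→33,2→56,3→62 57:1→33,5→57,2→62,3→57 58:1→58,5→58,2→73,3→51 59:1→63,5→59,2→59,3→74 60:1→33,5→60,2→69,3→51 61:1→33,5→61,2→61,3→57 62:1→33,5→33,2→62,3→62 63:1→63,5→33,2→63,3→71 64:1→63,5→75,2→64,3→51 65:1→63,5→65,2→65,3→57 66:1→63,5→66,2→65,3→32 67:1→68,5→67,2→47,3→33 68:1→68,5→33,2→71,3→33 69:1→33,5→69,2→69,3→72 70:1→33,5→33,2→70,3→71 71:1→33,5→33,2→71,3→33 72:1→33,5→72,2→71,3→33 73:1→63,5→73,2→73,3→72 74:1→33,5→74,2→70,3→72 75:1→63,5→75,2→73,3→51.
'215': run [82, 59, 17, 3] end={s40,s50,s66} rej; 3/3 del acc.
'331': run [82, 59, 16, 2] end={s40,s50} ∉↓L; 3/3 single-dels accept.
'1133': N↓-sim [82, 69, 33, 12, 2] end={s40,s50} — reject; 4/4 single-dels accept.
'13121': |S_i|=[82, 69, 37, 16, 10, 2] end={s40,s50} rej; 5/5 deletions ∈↓L.
'51333': |S_i|=[82, 62, 35, 23, 6, 2] end={s40,s50} — reject; 5/5 single-dels accept.
'52325': run [82, 62, 37, 21, 14, 3] end={s40,s50,s66} — reject; 5/5 single-dels accept.
6 obstructions.


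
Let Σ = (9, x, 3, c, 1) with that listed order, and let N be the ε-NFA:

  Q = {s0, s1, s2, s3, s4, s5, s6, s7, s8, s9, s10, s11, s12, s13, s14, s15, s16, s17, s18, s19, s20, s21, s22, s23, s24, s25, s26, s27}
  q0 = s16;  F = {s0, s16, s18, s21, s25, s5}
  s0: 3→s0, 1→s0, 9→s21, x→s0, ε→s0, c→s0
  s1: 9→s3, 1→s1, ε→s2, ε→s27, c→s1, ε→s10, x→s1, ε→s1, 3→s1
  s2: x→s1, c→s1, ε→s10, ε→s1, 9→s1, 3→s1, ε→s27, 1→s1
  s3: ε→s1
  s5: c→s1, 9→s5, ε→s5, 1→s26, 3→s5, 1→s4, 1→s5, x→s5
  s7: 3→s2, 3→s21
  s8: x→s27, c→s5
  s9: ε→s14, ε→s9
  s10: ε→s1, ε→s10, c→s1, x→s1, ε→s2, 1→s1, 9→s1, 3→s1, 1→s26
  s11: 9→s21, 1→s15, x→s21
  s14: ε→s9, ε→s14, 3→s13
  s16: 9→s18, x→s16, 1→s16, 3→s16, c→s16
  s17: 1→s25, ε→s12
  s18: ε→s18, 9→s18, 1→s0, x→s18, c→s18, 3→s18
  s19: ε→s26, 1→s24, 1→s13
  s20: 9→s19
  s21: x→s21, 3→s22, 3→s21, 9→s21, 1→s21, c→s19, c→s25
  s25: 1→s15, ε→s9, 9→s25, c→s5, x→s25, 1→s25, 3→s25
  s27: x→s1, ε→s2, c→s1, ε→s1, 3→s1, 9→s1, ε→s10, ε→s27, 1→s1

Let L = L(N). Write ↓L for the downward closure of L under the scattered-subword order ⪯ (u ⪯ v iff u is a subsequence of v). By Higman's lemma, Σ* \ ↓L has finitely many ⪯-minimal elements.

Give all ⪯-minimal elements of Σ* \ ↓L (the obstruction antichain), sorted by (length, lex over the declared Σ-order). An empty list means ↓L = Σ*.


|Q|=28, |F|=6, |δ|=93 (25 ε).
min D↑ (7 st, q0=0, F={6}): 0:9→1,x→0,3→0,c→0,1→0 1:9→1,x→1,3→1,c→1,1→2 2:9→3,x→2,3→2,c→2,1→2 3:9→3,x→3,3→3,c→4,1→3 4:9→4,x→4,3→4,c→5,1→4 5:9→5,x→5,3→5,c→6,1→5 6:9→6,x→6,3→6,c→6,1→6 [Hopcroft].
'919ccc': run [20, 19, 18, 17, 15, 8, 6] end={s1,s10,s2,s26,s27,s3} — reject; 6/6 single-dels accept.
1 words, ⪯-incomp.

Antichain: [919ccc].


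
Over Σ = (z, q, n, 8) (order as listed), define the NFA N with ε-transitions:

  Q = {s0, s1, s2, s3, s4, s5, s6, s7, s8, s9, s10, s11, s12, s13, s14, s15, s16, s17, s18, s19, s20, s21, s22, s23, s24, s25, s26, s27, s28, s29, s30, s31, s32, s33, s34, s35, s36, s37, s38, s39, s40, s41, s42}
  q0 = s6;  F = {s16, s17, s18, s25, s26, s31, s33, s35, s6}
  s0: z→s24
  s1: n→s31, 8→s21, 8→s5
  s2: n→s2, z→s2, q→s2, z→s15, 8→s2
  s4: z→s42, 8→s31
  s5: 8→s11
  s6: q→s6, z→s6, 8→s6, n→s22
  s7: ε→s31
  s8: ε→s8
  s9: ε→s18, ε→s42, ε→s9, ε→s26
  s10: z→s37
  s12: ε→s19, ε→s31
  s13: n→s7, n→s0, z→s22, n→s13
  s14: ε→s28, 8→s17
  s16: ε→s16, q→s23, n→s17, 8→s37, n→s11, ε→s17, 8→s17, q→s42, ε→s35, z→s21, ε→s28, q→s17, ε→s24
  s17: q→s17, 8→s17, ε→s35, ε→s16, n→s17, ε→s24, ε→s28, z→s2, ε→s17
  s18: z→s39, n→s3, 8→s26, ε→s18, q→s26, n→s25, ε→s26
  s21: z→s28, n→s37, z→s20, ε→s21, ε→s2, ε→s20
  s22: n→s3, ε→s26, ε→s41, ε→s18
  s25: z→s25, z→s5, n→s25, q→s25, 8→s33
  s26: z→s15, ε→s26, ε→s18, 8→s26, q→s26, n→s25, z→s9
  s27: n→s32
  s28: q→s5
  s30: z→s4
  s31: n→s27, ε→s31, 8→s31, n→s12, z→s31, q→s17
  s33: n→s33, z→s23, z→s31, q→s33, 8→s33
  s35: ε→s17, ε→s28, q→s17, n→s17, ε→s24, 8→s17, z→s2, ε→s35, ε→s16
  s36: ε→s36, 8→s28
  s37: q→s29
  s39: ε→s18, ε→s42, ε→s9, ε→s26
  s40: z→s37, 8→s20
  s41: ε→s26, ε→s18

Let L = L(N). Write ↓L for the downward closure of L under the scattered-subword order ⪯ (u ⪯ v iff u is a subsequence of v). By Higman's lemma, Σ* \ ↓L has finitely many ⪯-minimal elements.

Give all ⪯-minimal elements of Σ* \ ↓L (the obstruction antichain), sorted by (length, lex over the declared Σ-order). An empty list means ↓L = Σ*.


min(Σ*\↓L) = [nn8zqz].

|Q|=43, |F|=9, |δ|=116 (42 ε).
min D↑ (7 st, q0=0, F={6}): 0:z→0,q→0,n→1,8→0 1:z→1,q→1,n→2,8→1 2:z→2,q→2,n→2,8→3 3:z→4,q→3,n→3,8→3 4:z→4,q→5,n→4,8→4 5:z→6,q→5,n→5,8→5 6:z→6,q→6,n→6,8→6.
'nn8zqz': |S_i|=[30, 29, 23, 21, 20, 15, 9] end={s11,s15,s2,s20,s21,s28,s29,s37,s5} rej; 6/6 deletions ∈↓L.
1 minimals (antichain).


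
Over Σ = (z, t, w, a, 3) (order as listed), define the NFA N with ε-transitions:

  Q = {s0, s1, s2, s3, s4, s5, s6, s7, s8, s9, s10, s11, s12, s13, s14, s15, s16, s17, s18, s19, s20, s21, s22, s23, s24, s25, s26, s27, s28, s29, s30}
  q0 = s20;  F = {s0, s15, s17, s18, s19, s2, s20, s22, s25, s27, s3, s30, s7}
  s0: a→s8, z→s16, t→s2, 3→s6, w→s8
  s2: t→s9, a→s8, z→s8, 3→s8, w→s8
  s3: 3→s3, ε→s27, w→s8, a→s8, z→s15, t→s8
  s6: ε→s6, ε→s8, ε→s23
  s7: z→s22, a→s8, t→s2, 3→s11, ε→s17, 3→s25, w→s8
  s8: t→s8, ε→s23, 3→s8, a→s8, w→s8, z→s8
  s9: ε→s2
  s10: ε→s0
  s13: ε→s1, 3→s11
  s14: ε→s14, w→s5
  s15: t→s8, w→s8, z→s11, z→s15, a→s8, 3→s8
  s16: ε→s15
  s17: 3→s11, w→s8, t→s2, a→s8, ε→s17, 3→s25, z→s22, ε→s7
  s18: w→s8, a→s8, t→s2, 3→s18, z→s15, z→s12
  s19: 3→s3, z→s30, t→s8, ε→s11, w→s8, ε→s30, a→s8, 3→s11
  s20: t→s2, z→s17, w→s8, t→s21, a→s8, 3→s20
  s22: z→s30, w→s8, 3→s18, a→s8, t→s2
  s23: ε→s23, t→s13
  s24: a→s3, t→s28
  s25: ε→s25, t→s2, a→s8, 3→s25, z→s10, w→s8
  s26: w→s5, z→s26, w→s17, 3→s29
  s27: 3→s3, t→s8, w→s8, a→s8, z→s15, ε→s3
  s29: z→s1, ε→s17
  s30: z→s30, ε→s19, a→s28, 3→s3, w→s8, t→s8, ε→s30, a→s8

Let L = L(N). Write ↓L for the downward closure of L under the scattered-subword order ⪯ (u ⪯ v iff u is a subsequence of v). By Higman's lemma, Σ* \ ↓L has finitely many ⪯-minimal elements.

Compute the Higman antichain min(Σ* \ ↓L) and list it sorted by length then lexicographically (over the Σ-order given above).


A = [w, a, tz, t3, zzzt, z3z3].

|Q|=31, |F|=13, |δ|=108 (21 ε).
min D↑ (11 st, q0=0, F={3}): 0:z→1,t→2,w→3,a→3,3→0 1:z→4,t→2,w→3,a→3,3→5 2:z→3,t→2,w→3,a→3,3→3 3:z→3,t→3,w→3,a→3,3→3 4:z→6,t→2,w→3,a→3,3→7 5:z→8,t→2,w→3,a→3,3→5 6:z→6,t→3,w→3,a→3,3→9 7:z→10,t→2,w→3,a→3,3→7 8:z→10,t→2,w→3,a→3,3→3 9:z→10,t→3,w→3,a→3,3→9 10:z→10,t→3,w→3,a→3,3→3 [Hopcroft].
'w': run [25, 5] end={s1,s11,s13,s23,s8} rej; 1/1 single-dels accept.
'a': run [25, 6] end={s1,s11,s13,s23,s28,s8} — reject; 1/1 single-dels accept.
'tz': run [25, 8, 5] end={s1,s11,s13,s23,s8} ∉↓L; 2/2 del acc.
't3': run [25, 8, 5] end={s1,s11,s13,s23,s8} ∉↓L; 2/2 del acc.
'zzzt': N↓-sim [25, 23, 20, 13, 5] end={s1,s11,s13,s23,s8} — reject; 4/4 deletions ∈↓L.
'z3z3': |S_i|=[25, 23, 17, 13, 6] end={s1,s11,s13,s23,s6,s8} rej; 4/4 single-dels accept.
6 minimals (antichain).


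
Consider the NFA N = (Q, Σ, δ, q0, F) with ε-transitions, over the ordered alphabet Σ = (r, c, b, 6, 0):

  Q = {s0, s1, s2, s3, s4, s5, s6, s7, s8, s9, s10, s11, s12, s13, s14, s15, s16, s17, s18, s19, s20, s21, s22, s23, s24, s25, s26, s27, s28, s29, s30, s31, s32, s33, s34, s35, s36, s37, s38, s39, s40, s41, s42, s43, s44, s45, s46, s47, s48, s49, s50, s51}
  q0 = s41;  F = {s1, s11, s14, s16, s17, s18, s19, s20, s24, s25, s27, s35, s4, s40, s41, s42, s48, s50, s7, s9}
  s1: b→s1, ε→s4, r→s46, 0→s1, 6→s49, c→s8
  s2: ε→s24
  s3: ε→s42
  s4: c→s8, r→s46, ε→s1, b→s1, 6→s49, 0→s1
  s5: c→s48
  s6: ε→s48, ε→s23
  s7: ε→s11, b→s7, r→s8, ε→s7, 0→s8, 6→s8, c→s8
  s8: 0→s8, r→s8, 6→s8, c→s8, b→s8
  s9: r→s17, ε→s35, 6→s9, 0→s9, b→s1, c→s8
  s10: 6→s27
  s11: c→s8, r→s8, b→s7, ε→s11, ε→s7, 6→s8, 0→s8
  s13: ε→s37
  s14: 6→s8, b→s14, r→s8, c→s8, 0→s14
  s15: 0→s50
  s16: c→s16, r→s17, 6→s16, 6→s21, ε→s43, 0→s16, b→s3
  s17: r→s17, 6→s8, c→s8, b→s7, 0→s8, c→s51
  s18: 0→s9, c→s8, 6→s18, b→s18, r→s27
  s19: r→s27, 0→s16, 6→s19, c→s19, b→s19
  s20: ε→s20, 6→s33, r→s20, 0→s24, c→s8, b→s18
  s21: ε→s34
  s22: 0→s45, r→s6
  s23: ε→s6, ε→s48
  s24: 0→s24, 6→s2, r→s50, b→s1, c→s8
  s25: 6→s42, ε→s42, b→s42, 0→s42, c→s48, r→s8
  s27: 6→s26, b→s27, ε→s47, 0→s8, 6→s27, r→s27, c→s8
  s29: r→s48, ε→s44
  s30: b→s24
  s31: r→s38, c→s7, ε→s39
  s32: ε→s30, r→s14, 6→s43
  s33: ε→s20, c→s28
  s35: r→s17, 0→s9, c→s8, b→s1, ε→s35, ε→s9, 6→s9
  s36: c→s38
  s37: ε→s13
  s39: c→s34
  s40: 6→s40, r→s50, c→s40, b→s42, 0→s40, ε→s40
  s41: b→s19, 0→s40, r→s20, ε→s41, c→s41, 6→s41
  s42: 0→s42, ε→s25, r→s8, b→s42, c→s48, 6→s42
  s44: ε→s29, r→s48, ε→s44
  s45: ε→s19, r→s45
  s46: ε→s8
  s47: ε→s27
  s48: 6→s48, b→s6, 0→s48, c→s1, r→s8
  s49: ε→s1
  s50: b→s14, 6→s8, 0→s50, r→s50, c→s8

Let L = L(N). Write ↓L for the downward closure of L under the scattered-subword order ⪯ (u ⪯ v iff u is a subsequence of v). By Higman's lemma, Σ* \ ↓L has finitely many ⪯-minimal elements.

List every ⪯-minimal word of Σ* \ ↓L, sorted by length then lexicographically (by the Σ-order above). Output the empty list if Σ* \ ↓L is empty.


min(Σ*\↓L) = [rc, br0, 0r6, 0br, 0bccc].

|Q|=52, |F|=20, |δ|=159 (35 ε).
min D↑ (17 st, q0=0, F={4}): 0:r→1,c→0,b→2,6→0,0→3 1:r→1,c→4,b→5,6→1,0→6 2:r→7,c→2,b→2,6→2,0→8 3:r→9,c→3,b→10,6→3,0→3 4:r→4,c→4,b→4,6→4,0→4 5:r→7,c→4,b→5,6→5,0→11 6:r→9,c→4,b→12,6→6,0→6 7:r→7,c→4,b→7,6→7,0→4 8:r→13,c→8,b→10,6→8,0→8 9:r→9,c→4,b→14,6→4,0→9 10:r→4,c→15,b→10,6→10,0→10 11:r→13,c→4,b→12,6→11,0→11 12:r→4,c→4,b→12,6→12,0→12 13:r→13,c→4,b→16,6→4,0→4 14:r→4,c→4,b→14,6→4,0→14 15:r→4,c→12,b→15,6→15,0→15 16:r→4,c→4,b→16,6→4,0→4 [Hopcroft].
'rc': |S_i|=[35, 22, 3] end={s28,s51,s8} ∉↓L; 2/2 deletions ∈↓L.
'br0': |S_i|=[35, 27, 9, 1] end={s8} — reject; 3/3 deletions ∈↓L.
'0r6': |S_i|=[35, 26, 8, 1] end={s8} rej; 3/3 single-dels accept.
'0br': run [35, 26, 14, 2] end={s46,s8} rej; 3/3 single-dels accept.
'0bccc': N↓-sim [35, 26, 14, 8, 5, 1] end={s8} rej; 5/5 del acc.
5 obstructions.


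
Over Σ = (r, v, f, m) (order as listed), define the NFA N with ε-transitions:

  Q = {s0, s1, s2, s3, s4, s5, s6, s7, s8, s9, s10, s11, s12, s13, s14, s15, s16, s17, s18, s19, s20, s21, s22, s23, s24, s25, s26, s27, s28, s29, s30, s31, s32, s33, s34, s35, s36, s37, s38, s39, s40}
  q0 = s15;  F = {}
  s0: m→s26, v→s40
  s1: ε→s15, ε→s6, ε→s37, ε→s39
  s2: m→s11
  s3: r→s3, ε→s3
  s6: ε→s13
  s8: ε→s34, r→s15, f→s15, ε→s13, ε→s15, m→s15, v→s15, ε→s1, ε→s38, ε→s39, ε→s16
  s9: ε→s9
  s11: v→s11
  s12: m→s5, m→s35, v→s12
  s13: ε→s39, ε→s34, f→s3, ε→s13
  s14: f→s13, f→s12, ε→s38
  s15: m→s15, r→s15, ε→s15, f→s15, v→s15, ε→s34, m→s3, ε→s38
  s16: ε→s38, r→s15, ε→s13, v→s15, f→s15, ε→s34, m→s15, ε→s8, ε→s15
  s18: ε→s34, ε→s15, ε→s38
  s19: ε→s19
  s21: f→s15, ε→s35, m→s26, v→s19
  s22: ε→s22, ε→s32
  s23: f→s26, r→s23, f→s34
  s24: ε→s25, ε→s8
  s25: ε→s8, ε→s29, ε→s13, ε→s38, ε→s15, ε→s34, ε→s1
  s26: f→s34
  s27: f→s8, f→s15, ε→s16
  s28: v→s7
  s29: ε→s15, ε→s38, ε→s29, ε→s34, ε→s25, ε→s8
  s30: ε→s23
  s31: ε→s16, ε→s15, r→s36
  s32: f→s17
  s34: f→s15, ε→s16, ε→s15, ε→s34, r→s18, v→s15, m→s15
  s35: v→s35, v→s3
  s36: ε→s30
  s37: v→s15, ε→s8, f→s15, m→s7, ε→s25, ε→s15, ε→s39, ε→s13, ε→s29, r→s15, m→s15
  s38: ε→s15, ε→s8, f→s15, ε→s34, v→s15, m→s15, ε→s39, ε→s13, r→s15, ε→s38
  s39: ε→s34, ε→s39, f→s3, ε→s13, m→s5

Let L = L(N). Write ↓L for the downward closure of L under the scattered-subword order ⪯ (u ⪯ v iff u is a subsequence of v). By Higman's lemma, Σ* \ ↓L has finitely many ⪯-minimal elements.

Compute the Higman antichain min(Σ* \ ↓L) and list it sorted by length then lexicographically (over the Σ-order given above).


|Q|=41, |F|=0, |δ|=124 (71 ε).
min D↑ (1 st, q0=0, F={0}): 0:r→0,v→0,f→0,m→0.
ε ∈ L(D↑) ⇒ ↓L = ∅.

Antichain: [ε].


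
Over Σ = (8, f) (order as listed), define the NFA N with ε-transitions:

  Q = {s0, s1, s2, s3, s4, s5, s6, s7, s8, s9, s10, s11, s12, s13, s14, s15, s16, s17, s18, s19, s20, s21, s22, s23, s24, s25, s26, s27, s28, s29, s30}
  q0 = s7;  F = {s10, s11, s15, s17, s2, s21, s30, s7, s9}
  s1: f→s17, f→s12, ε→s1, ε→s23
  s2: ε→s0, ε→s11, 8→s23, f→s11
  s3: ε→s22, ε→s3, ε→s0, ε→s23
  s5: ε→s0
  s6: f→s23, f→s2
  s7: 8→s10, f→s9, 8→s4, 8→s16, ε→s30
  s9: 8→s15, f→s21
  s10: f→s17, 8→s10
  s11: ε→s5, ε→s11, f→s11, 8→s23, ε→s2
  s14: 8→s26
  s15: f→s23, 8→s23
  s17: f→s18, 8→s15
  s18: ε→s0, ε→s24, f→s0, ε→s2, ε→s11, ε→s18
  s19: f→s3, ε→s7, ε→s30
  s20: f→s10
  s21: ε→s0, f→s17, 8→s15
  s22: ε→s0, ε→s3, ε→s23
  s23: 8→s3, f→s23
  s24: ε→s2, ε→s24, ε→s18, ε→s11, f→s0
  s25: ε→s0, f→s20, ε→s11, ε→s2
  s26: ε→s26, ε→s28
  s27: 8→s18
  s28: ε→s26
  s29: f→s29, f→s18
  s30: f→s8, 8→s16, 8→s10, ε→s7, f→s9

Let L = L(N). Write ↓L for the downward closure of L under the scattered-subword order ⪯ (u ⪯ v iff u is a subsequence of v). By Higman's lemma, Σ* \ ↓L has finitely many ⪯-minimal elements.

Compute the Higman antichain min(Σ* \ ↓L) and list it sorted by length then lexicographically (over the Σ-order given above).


A = [f88, f8f, 8ff8, ffff8].

|Q|=31, |F|=9, |δ|=72 (35 ε).
min D↑ (8 st, q0=0, F={7}): 0:8→1,f→2 1:8→1,f→3 2:8→4,f→5 3:8→4,f→6 4:8→7,f→7 5:8→4,f→3 6:8→7,f→6 7:8→7,f→7 [Hopcroft].
'f88': N↓-sim [19, 14, 5, 4] end={s0,s22,s23,s3} ∉↓L; 3/3 deletions ∈↓L.
'f8f': N↓-sim [19, 14, 5, 4] end={s0,s22,s23,s3} rej; 3/3 single-dels accept.
'8ff8': run [19, 14, 11, 9, 4] end={s0,s22,s23,s3} — reject; 4/4 del acc.
'ffff8': |S_i|=[19, 14, 12, 11, 9, 4] end={s0,s22,s23,s3} rej; 5/5 single-dels accept.
4 words, ⪯-incomp.


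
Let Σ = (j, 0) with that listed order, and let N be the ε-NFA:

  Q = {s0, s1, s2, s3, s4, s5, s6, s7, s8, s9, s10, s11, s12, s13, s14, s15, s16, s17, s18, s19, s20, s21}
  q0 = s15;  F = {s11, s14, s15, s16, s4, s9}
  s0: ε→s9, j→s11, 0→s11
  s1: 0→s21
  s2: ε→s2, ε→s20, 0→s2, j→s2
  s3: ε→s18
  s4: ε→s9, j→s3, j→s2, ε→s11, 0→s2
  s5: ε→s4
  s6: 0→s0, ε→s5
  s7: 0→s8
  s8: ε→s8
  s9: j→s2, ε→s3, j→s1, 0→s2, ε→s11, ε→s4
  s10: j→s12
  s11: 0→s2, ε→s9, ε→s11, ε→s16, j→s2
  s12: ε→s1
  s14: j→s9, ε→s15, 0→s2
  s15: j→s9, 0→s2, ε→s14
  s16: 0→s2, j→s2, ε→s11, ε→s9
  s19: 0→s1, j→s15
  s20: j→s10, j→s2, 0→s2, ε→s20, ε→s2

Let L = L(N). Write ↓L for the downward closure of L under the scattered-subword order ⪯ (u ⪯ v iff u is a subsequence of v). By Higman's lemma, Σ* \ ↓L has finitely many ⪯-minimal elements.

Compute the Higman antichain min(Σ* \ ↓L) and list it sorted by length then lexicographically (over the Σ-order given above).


|Q|=22, |F|=6, |δ|=49 (22 ε).
min D↑ (3 st, q0=0, F={2}): 0:j→1,0→2 1:j→2,0→2 2:j→2,0→2 (ε-aug+det+¬).
'0': N↓-sim [14, 6] end={s1,s10,s12,s2,s20,s21} rej; 1/1 deletions ∈↓L.
'jj': run [14, 12, 8] end={s1,s10,s12,s18,s2,s20,s21,s3} ∉↓L; 2/2 single-dels accept.
2 obstructions.

min(Σ*\↓L) = [0, jj].


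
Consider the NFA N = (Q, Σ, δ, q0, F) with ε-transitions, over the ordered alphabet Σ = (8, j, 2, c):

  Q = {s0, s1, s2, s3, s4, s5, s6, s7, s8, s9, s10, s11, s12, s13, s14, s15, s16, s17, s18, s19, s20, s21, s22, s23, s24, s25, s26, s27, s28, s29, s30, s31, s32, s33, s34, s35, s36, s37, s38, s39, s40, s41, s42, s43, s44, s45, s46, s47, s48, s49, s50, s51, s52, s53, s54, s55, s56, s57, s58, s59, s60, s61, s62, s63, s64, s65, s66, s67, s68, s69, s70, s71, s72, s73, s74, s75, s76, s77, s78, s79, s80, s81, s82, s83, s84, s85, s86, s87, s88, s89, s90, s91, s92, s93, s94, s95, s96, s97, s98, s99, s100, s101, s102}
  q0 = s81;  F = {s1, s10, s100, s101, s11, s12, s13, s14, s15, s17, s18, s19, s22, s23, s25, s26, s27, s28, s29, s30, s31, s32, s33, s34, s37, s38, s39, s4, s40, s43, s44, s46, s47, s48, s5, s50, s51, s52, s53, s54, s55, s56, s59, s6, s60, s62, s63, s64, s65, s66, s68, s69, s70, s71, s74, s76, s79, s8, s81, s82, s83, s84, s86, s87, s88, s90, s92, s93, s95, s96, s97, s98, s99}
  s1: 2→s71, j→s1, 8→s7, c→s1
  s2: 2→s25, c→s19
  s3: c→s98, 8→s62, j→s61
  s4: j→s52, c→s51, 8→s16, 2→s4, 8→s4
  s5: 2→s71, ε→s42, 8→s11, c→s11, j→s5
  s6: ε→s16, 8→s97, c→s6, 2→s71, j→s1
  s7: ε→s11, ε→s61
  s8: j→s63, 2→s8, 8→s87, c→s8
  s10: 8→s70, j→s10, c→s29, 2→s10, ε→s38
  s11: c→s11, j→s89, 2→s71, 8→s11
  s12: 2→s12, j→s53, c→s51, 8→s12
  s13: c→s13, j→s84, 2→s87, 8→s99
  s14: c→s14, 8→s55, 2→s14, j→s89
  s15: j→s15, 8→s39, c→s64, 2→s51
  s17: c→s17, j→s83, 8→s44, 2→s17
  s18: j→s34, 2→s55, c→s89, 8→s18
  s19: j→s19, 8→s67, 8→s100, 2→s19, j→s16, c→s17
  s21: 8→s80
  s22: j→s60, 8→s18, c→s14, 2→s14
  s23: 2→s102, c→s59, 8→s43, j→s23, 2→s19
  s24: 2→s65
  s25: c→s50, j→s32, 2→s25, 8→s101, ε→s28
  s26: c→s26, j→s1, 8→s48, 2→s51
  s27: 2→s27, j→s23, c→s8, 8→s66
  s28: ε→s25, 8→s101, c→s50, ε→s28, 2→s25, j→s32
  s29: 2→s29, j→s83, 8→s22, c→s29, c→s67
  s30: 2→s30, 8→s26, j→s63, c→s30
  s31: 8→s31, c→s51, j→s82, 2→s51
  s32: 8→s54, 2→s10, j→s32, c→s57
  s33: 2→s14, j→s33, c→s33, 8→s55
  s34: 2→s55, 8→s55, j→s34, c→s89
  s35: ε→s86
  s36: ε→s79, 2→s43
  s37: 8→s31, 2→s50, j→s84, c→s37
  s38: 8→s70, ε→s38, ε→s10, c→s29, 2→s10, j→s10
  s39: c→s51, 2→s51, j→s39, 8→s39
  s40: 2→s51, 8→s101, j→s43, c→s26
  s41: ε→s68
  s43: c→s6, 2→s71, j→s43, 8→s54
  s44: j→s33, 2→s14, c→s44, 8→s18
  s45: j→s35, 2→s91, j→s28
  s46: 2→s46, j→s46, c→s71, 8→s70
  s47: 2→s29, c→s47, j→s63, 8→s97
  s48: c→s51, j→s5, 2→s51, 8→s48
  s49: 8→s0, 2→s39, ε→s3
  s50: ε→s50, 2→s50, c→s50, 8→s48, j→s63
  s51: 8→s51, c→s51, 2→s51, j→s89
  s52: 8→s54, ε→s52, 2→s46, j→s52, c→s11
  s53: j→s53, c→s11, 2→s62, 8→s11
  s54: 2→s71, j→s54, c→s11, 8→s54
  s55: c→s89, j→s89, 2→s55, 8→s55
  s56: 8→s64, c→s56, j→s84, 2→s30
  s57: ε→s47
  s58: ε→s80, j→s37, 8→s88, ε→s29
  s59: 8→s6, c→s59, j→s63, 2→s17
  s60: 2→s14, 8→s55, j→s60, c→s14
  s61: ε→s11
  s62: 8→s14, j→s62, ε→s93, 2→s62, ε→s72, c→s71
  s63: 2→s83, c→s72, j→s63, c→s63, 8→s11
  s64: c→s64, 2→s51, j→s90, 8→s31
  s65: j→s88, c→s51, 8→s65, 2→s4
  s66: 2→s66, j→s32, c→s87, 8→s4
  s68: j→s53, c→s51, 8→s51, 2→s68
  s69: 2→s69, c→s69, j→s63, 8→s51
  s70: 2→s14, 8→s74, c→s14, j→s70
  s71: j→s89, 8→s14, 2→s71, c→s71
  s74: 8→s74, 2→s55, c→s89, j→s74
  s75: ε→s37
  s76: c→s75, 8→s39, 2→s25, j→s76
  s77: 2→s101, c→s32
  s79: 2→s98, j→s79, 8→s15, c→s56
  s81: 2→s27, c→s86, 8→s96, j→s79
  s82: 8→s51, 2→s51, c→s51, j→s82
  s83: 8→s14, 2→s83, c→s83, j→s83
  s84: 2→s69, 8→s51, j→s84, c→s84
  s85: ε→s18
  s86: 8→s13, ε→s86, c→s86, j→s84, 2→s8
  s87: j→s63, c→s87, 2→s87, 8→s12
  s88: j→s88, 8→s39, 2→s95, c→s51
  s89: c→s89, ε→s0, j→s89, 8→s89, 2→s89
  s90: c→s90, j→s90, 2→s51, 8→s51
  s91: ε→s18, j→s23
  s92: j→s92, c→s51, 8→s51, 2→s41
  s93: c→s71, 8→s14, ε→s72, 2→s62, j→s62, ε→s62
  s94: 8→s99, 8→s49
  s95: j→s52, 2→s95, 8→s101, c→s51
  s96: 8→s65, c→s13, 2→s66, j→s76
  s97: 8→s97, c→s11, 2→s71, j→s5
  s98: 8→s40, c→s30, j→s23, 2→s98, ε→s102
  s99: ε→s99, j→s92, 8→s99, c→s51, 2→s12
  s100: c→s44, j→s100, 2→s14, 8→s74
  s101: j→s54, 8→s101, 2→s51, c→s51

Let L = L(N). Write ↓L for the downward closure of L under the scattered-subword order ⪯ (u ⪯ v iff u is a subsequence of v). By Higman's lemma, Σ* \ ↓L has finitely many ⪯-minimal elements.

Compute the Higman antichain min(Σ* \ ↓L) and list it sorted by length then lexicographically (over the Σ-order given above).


|Q|=103, |F|=73, |δ|=353 (31 ε).
min D↑ (71 st, q0=0, F={34}): 0:8→1,j→2,2→3,c→4 1:8→5,j→6,2→7,c→8 2:8→9,j→2,2→10,c→11 3:8→7,j→12,2→3,c→13 4:8→8,j→14,2→13,c→4 5:8→5,j→15,2→16,c→17 6:8→18,j→6,2→19,c→20 7:8→16,j→21,2→7,c→22 8:8→23,j→14,2→22,c→8 9:8→18,j→9,2→17,c→24 10:8→25,j→12,2→10,c→26 11:8→24,j→14,2→26,c→11 12:8→27,j→12,2→28,c→29 13:8→22,j→30,2→13,c→13 14:8→17,j→14,2→31,c→14 15:8→18,j→15,2→32,c→17 16:8→16,j→33,2→16,c→17 17:8→17,j→34,2→17,c→17 18:8→18,j→18,2→17,c→17 19:8→35,j→21,2→19,c→36 20:8→37,j→14,2→36,c→20 21:8→38,j→21,2→39,c→40 22:8→41,j→30,2→22,c→22 23:8→23,j→42,2→41,c→17 24:8→37,j→43,2→17,c→24 25:8→35,j→27,2→17,c→44 26:8→44,j→30,2→26,c→26 27:8→38,j→27,2→45,c→46 28:8→47,j→28,2→28,c→48 29:8→46,j→30,2→48,c→29 30:8→49,j→30,2→50,c→30 31:8→17,j→30,2→31,c→31 32:8→35,j→33,2→32,c→17 33:8→38,j→33,2→51,c→49 34:8→34,j→34,2→34,c→34 35:8→35,j→38,2→17,c→17 36:8→52,j→30,2→36,c→36 37:8→37,j→53,2→17,c→17 38:8→38,j→38,2→45,c→49 39:8→54,j→39,2→39,c→55 40:8→56,j→30,2→55,c→40 41:8→41,j→57,2→41,c→17 42:8→17,j→42,2→58,c→17 43:8→17,j→43,2→17,c→43 44:8→52,j→59,2→17,c→44 45:8→60,j→34,2→45,c→45 46:8→56,j→59,2→45,c→46 47:8→61,j→47,2→60,c→62 48:8→62,j→50,2→48,c→48 49:8→49,j→34,2→45,c→49 50:8→60,j→50,2→50,c→50 51:8→54,j→51,2→51,c→45 52:8→52,j→63,2→17,c→17 53:8→17,j→53,2→17,c→17 54:8→61,j→54,2→60,c→60 55:8→64,j→50,2→55,c→55 56:8→56,j→63,2→45,c→49 57:8→49,j→57,2→65,c→49 58:8→17,j→57,2→58,c→17 59:8→49,j→59,2→45,c→59 60:8→66,j→34,2→60,c→60 61:8→61,j→61,2→66,c→34 62:8→67,j→68,2→60,c→62 63:8→49,j→63,2→45,c→49 64:8→67,j→69,2→60,c→60 65:8→60,j→65,2→65,c→45 66:8→66,j→34,2→66,c→34 67:8→67,j→70,2→66,c→34 68:8→66,j→68,2→60,c→68 69:8→66,j→69,2→60,c→60 70:8→66,j→70,2→66,c→34 [Hopcroft].
'88cj': |S_i|=[85, 72, 40, 7, 2] end={s0,s89} rej; 4/4 del acc.
'j82j': run [85, 73, 37, 6, 2] end={s0,s89} ∉↓L; 4/4 deletions ∈↓L.
'cj8j': |S_i|=[85, 55, 28, 9, 2] end={s0,s89} ∉↓L; 4/4 single-dels accept.
'2j288c': run [85, 65, 45, 27, 14, 6, 2] end={s0,s89} — reject; 6/6 del acc.
4 minimals (antichain).

A = [88cj, j82j, cj8j, 2j288c].
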